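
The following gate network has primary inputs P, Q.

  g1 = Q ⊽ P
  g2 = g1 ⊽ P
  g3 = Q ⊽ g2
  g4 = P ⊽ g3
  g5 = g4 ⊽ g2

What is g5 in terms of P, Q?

(P ⊽ (Q ⊽ ((Q ⊽ P) ⊽ P))) ⊽ ((Q ⊽ P) ⊽ P)

g1 = Q ⊽ P
g2 = g1 ⊽ P = (Q ⊽ P) ⊽ P
g3 = Q ⊽ g2 = Q ⊽ ((Q ⊽ P) ⊽ P)
g4 = P ⊽ g3 = P ⊽ (Q ⊽ ((Q ⊽ P) ⊽ P))
g5 = g4 ⊽ g2 = (P ⊽ (Q ⊽ ((Q ⊽ P) ⊽ P))) ⊽ ((Q ⊽ P) ⊽ P)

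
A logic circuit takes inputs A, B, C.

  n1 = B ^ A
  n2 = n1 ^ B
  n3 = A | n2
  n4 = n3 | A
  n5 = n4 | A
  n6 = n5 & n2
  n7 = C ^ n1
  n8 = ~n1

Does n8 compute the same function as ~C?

No

n1 = B ^ A
n8 = ~n1 = ~(B ^ A)
At A=0, B=0, C=1: circuit gives 1, formula gives 0.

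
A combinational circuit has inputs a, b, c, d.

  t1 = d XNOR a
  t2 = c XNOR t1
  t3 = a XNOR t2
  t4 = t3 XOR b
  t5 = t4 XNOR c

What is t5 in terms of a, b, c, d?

((a XNOR (c XNOR (d XNOR a))) XOR b) XNOR c

t1 = d XNOR a
t2 = c XNOR t1 = c XNOR (d XNOR a)
t3 = a XNOR t2 = a XNOR (c XNOR (d XNOR a))
t4 = t3 XOR b = (a XNOR (c XNOR (d XNOR a))) XOR b
t5 = t4 XNOR c = ((a XNOR (c XNOR (d XNOR a))) XOR b) XNOR c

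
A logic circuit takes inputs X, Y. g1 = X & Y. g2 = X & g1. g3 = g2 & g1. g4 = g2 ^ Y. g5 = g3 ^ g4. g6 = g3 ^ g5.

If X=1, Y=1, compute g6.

0

g1 = 1 & 1 = 1
g2 = 1 & 1 = 1
g3 = 1 & 1 = 1
g4 = 1 ^ 1 = 0
g5 = 1 ^ 0 = 1
g6 = 1 ^ 1 = 0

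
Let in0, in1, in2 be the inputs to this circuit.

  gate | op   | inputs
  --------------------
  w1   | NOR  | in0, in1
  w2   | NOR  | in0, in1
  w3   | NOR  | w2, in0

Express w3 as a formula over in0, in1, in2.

(in0 NOR in1) NOR in0

w2 = in0 NOR in1
w3 = w2 NOR in0 = (in0 NOR in1) NOR in0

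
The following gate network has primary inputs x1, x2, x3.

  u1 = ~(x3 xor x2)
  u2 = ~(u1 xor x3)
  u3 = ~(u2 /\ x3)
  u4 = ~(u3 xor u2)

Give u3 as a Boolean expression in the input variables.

u1 = ~(x3 xor x2)
u2 = ~(u1 xor x3) = ~((~(x3 xor x2)) xor x3)
u3 = ~(u2 /\ x3) = ~((~((~(x3 xor x2)) xor x3)) /\ x3)

~((~((~(x3 xor x2)) xor x3)) /\ x3)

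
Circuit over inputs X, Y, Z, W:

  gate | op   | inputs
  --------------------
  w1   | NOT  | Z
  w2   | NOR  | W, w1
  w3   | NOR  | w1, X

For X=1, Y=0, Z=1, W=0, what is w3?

w1 = NOT 1 = 0
w3 = 0 NOR 1 = 0

0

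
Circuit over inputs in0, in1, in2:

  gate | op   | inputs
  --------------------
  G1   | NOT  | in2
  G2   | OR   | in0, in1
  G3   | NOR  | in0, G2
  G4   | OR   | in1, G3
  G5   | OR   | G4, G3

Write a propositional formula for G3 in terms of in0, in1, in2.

in0 NOR (in0 OR in1)

G2 = in0 OR in1
G3 = in0 NOR G2 = in0 NOR (in0 OR in1)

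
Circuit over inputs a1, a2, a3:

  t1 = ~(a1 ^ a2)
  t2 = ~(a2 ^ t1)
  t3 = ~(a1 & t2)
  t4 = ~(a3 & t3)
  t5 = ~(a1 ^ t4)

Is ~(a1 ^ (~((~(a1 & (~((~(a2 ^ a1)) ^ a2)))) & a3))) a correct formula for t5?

Yes

t1 = ~(a1 ^ a2)
t2 = ~(a2 ^ t1) = ~(a2 ^ (~(a1 ^ a2)))
t3 = ~(a1 & t2) = ~(a1 & (~(a2 ^ (~(a1 ^ a2)))))
t4 = ~(a3 & t3) = ~(a3 & (~(a1 & (~(a2 ^ (~(a1 ^ a2)))))))
t5 = ~(a1 ^ t4) = ~(a1 ^ (~(a3 & (~(a1 & (~(a2 ^ (~(a1 ^ a2)))))))))
At a1=0, a2=0, a3=0: circuit gives 0, formula gives 0.
At a1=0, a2=0, a3=1: circuit gives 1, formula gives 1.
Agrees on all 8 inputs.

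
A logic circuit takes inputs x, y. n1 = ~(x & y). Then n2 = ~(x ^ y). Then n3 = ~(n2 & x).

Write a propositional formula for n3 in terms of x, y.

n2 = ~(x ^ y)
n3 = ~(n2 & x) = ~((~(x ^ y)) & x)

~((~(x ^ y)) & x)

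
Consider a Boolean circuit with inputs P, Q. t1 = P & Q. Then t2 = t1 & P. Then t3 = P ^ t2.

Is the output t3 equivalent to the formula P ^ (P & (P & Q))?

Yes

t1 = P & Q
t2 = t1 & P = (P & Q) & P
t3 = P ^ t2 = P ^ ((P & Q) & P)
At P=0, Q=0: circuit gives 0, formula gives 0.
At P=1, Q=0: circuit gives 1, formula gives 1.
Agrees on all 4 inputs.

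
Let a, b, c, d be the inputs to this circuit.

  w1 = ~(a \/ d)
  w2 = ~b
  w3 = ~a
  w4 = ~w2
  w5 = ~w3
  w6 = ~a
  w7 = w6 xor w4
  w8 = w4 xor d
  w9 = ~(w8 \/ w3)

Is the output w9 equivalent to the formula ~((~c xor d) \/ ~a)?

No

w2 = ~b
w3 = ~a
w4 = ~w2 = ~~b
w8 = w4 xor d = ~~b xor d
w9 = ~(w8 \/ w3) = ~((~~b xor d) \/ ~a)
At a=1, b=0, c=0, d=0: circuit gives 1, formula gives 0.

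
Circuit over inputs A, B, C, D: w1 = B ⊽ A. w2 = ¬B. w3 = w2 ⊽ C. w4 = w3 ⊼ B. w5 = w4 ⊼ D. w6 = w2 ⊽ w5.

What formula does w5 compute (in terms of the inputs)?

((¬B ⊽ C) ⊼ B) ⊼ D

w2 = ¬B
w3 = w2 ⊽ C = ¬B ⊽ C
w4 = w3 ⊼ B = (¬B ⊽ C) ⊼ B
w5 = w4 ⊼ D = ((¬B ⊽ C) ⊼ B) ⊼ D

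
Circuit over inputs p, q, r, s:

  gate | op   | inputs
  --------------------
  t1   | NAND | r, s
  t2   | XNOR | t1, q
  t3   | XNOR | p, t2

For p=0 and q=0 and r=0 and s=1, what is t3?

1

t1 = 0 NAND 1 = 1
t2 = 1 XNOR 0 = 0
t3 = 0 XNOR 0 = 1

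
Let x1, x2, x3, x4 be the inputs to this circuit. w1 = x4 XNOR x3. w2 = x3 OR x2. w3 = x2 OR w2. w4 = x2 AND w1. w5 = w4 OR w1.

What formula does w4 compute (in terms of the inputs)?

w1 = x4 XNOR x3
w4 = x2 AND w1 = x2 AND (x4 XNOR x3)

x2 AND (x4 XNOR x3)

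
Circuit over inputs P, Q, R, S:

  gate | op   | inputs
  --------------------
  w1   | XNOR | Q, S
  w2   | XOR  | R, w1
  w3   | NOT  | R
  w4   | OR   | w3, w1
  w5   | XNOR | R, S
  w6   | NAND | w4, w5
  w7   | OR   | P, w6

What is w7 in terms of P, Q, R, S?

P OR ((NOT R OR (Q XNOR S)) NAND (R XNOR S))

w1 = Q XNOR S
w3 = NOT R
w4 = w3 OR w1 = NOT R OR (Q XNOR S)
w5 = R XNOR S
w6 = w4 NAND w5 = (NOT R OR (Q XNOR S)) NAND (R XNOR S)
w7 = P OR w6 = P OR ((NOT R OR (Q XNOR S)) NAND (R XNOR S))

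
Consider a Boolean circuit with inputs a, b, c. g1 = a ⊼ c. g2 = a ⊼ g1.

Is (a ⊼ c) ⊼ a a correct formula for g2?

Yes

g1 = a ⊼ c
g2 = a ⊼ g1 = a ⊼ (a ⊼ c)
At a=1, b=0, c=0: circuit gives 0, formula gives 0.
At a=0, b=0, c=0: circuit gives 1, formula gives 1.
Agrees on all 8 inputs.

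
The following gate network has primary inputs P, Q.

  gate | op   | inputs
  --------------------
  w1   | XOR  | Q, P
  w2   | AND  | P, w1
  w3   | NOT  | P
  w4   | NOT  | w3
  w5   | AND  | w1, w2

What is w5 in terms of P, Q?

w1 = Q XOR P
w2 = P AND w1 = P AND (Q XOR P)
w5 = w1 AND w2 = (Q XOR P) AND (P AND (Q XOR P))

(Q XOR P) AND (P AND (Q XOR P))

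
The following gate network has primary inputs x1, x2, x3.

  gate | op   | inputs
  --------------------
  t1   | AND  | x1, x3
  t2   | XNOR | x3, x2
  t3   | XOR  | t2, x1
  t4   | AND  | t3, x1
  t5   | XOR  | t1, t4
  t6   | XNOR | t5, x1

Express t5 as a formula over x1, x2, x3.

t1 = x1 AND x3
t2 = x3 XNOR x2
t3 = t2 XOR x1 = (x3 XNOR x2) XOR x1
t4 = t3 AND x1 = ((x3 XNOR x2) XOR x1) AND x1
t5 = t1 XOR t4 = (x1 AND x3) XOR (((x3 XNOR x2) XOR x1) AND x1)

(x1 AND x3) XOR (((x3 XNOR x2) XOR x1) AND x1)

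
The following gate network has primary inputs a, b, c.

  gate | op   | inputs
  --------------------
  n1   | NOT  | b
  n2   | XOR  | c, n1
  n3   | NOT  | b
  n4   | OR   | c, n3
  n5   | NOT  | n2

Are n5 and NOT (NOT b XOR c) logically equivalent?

n1 = NOT b
n2 = c XOR n1 = c XOR NOT b
n5 = NOT n2 = NOT (c XOR NOT b)
At a=0, b=0, c=0: circuit gives 0, formula gives 0.
At a=0, b=0, c=1: circuit gives 1, formula gives 1.
Agrees on all 8 inputs.

Yes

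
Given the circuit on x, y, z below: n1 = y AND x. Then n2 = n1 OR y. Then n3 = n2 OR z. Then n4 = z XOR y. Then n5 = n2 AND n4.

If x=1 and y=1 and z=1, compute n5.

0

n1 = 1 AND 1 = 1
n2 = 1 OR 1 = 1
n4 = 1 XOR 1 = 0
n5 = 1 AND 0 = 0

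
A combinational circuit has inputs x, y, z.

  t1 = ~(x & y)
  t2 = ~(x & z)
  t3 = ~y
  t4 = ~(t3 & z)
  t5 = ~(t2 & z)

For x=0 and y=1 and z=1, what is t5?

0

t2 = ~(0 & 1) = 1
t5 = ~(1 & 1) = 0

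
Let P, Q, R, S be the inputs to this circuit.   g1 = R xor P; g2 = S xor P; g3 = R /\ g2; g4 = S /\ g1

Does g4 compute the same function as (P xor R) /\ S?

Yes

g1 = R xor P
g4 = S /\ g1 = S /\ (R xor P)
At P=0, Q=0, R=0, S=0: circuit gives 0, formula gives 0.
At P=0, Q=0, R=1, S=1: circuit gives 1, formula gives 1.
Agrees on all 16 inputs.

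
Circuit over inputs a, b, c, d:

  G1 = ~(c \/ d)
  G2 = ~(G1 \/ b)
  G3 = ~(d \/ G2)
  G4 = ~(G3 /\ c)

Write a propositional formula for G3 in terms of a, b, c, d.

~(d \/ (~((~(c \/ d)) \/ b)))

G1 = ~(c \/ d)
G2 = ~(G1 \/ b) = ~((~(c \/ d)) \/ b)
G3 = ~(d \/ G2) = ~(d \/ (~((~(c \/ d)) \/ b)))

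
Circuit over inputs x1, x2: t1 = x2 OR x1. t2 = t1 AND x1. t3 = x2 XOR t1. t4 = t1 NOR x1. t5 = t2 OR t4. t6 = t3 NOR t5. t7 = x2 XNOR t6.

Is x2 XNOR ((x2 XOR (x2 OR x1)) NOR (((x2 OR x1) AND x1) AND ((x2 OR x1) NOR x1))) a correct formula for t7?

No

t1 = x2 OR x1
t2 = t1 AND x1 = (x2 OR x1) AND x1
t3 = x2 XOR t1 = x2 XOR (x2 OR x1)
t4 = t1 NOR x1 = (x2 OR x1) NOR x1
t5 = t2 OR t4 = ((x2 OR x1) AND x1) OR ((x2 OR x1) NOR x1)
t6 = t3 NOR t5 = (x2 XOR (x2 OR x1)) NOR (((x2 OR x1) AND x1) OR ((x2 OR x1) NOR x1))
t7 = x2 XNOR t6 = x2 XNOR ((x2 XOR (x2 OR x1)) NOR (((x2 OR x1) AND x1) OR ((x2 OR x1) NOR x1)))
At x1=0, x2=0: circuit gives 1, formula gives 0.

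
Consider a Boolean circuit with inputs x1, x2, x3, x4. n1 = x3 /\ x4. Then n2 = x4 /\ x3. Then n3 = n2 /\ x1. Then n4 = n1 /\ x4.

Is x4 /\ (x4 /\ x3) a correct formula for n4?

n1 = x3 /\ x4
n4 = n1 /\ x4 = (x3 /\ x4) /\ x4
At x1=0, x2=0, x3=0, x4=0: circuit gives 0, formula gives 0.
At x1=0, x2=0, x3=1, x4=1: circuit gives 1, formula gives 1.
Agrees on all 16 inputs.

Yes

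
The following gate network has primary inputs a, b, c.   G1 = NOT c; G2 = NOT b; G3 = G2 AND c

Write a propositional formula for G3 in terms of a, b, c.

NOT b AND c

G2 = NOT b
G3 = G2 AND c = NOT b AND c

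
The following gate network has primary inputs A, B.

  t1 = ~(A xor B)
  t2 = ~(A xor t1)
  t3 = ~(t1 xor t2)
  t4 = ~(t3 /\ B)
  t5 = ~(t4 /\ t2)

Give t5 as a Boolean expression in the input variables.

t1 = ~(A xor B)
t2 = ~(A xor t1) = ~(A xor (~(A xor B)))
t3 = ~(t1 xor t2) = ~((~(A xor B)) xor (~(A xor (~(A xor B)))))
t4 = ~(t3 /\ B) = ~((~((~(A xor B)) xor (~(A xor (~(A xor B)))))) /\ B)
t5 = ~(t4 /\ t2) = ~((~((~((~(A xor B)) xor (~(A xor (~(A xor B)))))) /\ B)) /\ (~(A xor (~(A xor B)))))

~((~((~((~(A xor B)) xor (~(A xor (~(A xor B)))))) /\ B)) /\ (~(A xor (~(A xor B)))))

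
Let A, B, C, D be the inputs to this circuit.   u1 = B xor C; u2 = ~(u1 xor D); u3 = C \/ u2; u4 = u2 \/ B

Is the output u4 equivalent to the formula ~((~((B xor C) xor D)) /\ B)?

u1 = B xor C
u2 = ~(u1 xor D) = ~((B xor C) xor D)
u4 = u2 \/ B = (~((B xor C) xor D)) \/ B
At A=0, B=0, C=0, D=1: circuit gives 0, formula gives 1.

No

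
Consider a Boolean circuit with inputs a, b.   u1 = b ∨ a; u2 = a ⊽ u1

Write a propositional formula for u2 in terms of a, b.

u1 = b ∨ a
u2 = a ⊽ u1 = a ⊽ (b ∨ a)

a ⊽ (b ∨ a)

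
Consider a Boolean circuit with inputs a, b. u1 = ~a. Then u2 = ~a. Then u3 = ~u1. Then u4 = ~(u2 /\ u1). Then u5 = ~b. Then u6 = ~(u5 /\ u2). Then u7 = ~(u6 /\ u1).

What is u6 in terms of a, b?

u2 = ~a
u5 = ~b
u6 = ~(u5 /\ u2) = ~(~b /\ ~a)

~(~b /\ ~a)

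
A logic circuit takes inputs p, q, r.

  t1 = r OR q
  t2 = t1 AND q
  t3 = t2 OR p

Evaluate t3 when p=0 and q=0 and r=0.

t1 = 0 OR 0 = 0
t2 = 0 AND 0 = 0
t3 = 0 OR 0 = 0

0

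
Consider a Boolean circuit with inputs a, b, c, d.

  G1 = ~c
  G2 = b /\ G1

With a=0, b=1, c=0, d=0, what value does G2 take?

G1 = ~0 = 1
G2 = 1 /\ 1 = 1

1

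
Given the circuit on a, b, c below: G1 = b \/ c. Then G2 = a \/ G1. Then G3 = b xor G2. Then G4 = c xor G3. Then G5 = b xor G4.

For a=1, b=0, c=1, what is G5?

G1 = 0 \/ 1 = 1
G2 = 1 \/ 1 = 1
G3 = 0 xor 1 = 1
G4 = 1 xor 1 = 0
G5 = 0 xor 0 = 0

0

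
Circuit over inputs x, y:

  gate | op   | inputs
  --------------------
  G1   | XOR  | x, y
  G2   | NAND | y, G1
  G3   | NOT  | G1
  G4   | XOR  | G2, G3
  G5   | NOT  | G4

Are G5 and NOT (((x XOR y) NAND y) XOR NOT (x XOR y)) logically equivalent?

Yes

G1 = x XOR y
G2 = y NAND G1 = y NAND (x XOR y)
G3 = NOT G1 = NOT (x XOR y)
G4 = G2 XOR G3 = (y NAND (x XOR y)) XOR NOT (x XOR y)
G5 = NOT G4 = NOT ((y NAND (x XOR y)) XOR NOT (x XOR y))
At x=1, y=0: circuit gives 0, formula gives 0.
At x=0, y=0: circuit gives 1, formula gives 1.
Agrees on all 4 inputs.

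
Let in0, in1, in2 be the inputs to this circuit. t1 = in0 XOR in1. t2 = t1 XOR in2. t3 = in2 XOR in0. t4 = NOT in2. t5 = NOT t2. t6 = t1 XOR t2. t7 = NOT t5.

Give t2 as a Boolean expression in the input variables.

(in0 XOR in1) XOR in2

t1 = in0 XOR in1
t2 = t1 XOR in2 = (in0 XOR in1) XOR in2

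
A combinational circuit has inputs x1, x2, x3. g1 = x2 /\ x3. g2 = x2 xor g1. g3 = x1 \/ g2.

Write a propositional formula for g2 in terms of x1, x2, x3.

x2 xor (x2 /\ x3)

g1 = x2 /\ x3
g2 = x2 xor g1 = x2 xor (x2 /\ x3)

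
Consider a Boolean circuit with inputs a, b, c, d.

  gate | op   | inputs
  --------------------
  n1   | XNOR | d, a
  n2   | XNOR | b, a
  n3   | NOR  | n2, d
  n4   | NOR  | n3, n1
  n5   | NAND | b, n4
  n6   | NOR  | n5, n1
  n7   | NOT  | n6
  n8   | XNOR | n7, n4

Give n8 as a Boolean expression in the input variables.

NOT ((b NAND (((b XNOR a) NOR d) NOR (d XNOR a))) NOR (d XNOR a)) XNOR (((b XNOR a) NOR d) NOR (d XNOR a))

n1 = d XNOR a
n2 = b XNOR a
n3 = n2 NOR d = (b XNOR a) NOR d
n4 = n3 NOR n1 = ((b XNOR a) NOR d) NOR (d XNOR a)
n5 = b NAND n4 = b NAND (((b XNOR a) NOR d) NOR (d XNOR a))
n6 = n5 NOR n1 = (b NAND (((b XNOR a) NOR d) NOR (d XNOR a))) NOR (d XNOR a)
n7 = NOT n6 = NOT ((b NAND (((b XNOR a) NOR d) NOR (d XNOR a))) NOR (d XNOR a))
n8 = n7 XNOR n4 = NOT ((b NAND (((b XNOR a) NOR d) NOR (d XNOR a))) NOR (d XNOR a)) XNOR (((b XNOR a) NOR d) NOR (d XNOR a))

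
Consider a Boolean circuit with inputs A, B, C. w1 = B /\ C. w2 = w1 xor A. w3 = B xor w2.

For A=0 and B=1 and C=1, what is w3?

w1 = 1 /\ 1 = 1
w2 = 1 xor 0 = 1
w3 = 1 xor 1 = 0

0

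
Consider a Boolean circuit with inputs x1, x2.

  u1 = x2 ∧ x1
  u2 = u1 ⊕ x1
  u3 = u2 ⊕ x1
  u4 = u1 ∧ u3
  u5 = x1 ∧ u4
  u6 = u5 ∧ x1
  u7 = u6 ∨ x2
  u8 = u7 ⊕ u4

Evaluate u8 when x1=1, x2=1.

0

u1 = 1 ∧ 1 = 1
u2 = 1 ⊕ 1 = 0
u3 = 0 ⊕ 1 = 1
u4 = 1 ∧ 1 = 1
u5 = 1 ∧ 1 = 1
u6 = 1 ∧ 1 = 1
u7 = 1 ∨ 1 = 1
u8 = 1 ⊕ 1 = 0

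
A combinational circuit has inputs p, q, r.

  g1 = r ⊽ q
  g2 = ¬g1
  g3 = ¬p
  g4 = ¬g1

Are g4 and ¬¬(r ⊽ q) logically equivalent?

No

g1 = r ⊽ q
g4 = ¬g1 = ¬(r ⊽ q)
At p=0, q=0, r=0: circuit gives 0, formula gives 1.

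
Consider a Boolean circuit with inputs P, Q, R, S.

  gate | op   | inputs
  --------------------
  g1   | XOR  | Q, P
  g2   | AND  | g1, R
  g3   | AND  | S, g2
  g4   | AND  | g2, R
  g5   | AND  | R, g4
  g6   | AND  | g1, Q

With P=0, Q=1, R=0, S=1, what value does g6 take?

g1 = 1 XOR 0 = 1
g6 = 1 AND 1 = 1

1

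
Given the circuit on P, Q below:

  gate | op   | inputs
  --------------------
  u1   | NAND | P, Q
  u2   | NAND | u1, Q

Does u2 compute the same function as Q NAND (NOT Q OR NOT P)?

u1 = P NAND Q
u2 = u1 NAND Q = (P NAND Q) NAND Q
At P=0, Q=1: circuit gives 0, formula gives 0.
At P=0, Q=0: circuit gives 1, formula gives 1.
Agrees on all 4 inputs.

Yes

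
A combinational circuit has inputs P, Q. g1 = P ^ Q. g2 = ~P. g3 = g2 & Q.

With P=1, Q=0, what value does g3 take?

g2 = ~1 = 0
g3 = 0 & 0 = 0

0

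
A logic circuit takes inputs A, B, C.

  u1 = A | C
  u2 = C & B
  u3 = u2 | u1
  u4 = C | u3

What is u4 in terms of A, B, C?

u1 = A | C
u2 = C & B
u3 = u2 | u1 = (C & B) | (A | C)
u4 = C | u3 = C | ((C & B) | (A | C))

C | ((C & B) | (A | C))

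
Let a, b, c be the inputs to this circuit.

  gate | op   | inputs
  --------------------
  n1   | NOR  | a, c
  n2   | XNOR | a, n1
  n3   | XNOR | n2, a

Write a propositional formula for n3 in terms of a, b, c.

(a XNOR (a NOR c)) XNOR a

n1 = a NOR c
n2 = a XNOR n1 = a XNOR (a NOR c)
n3 = n2 XNOR a = (a XNOR (a NOR c)) XNOR a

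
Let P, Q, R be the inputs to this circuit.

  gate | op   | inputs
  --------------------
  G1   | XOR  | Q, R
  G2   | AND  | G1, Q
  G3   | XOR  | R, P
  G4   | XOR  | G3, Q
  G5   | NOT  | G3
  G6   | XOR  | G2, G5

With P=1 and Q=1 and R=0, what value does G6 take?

G1 = 1 XOR 0 = 1
G2 = 1 AND 1 = 1
G3 = 0 XOR 1 = 1
G5 = NOT 1 = 0
G6 = 1 XOR 0 = 1

1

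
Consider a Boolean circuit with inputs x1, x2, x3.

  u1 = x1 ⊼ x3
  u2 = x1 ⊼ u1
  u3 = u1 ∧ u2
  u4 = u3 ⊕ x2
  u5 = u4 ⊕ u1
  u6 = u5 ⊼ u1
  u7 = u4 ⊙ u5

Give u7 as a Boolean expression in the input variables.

u1 = x1 ⊼ x3
u2 = x1 ⊼ u1 = x1 ⊼ (x1 ⊼ x3)
u3 = u1 ∧ u2 = (x1 ⊼ x3) ∧ (x1 ⊼ (x1 ⊼ x3))
u4 = u3 ⊕ x2 = ((x1 ⊼ x3) ∧ (x1 ⊼ (x1 ⊼ x3))) ⊕ x2
u5 = u4 ⊕ u1 = (((x1 ⊼ x3) ∧ (x1 ⊼ (x1 ⊼ x3))) ⊕ x2) ⊕ (x1 ⊼ x3)
u7 = u4 ⊙ u5 = (((x1 ⊼ x3) ∧ (x1 ⊼ (x1 ⊼ x3))) ⊕ x2) ⊙ ((((x1 ⊼ x3) ∧ (x1 ⊼ (x1 ⊼ x3))) ⊕ x2) ⊕ (x1 ⊼ x3))

(((x1 ⊼ x3) ∧ (x1 ⊼ (x1 ⊼ x3))) ⊕ x2) ⊙ ((((x1 ⊼ x3) ∧ (x1 ⊼ (x1 ⊼ x3))) ⊕ x2) ⊕ (x1 ⊼ x3))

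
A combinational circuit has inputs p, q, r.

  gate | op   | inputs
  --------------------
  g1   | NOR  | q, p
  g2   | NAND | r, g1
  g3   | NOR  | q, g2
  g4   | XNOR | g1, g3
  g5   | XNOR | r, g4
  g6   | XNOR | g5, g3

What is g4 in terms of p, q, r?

(q NOR p) XNOR (q NOR (r NAND (q NOR p)))

g1 = q NOR p
g2 = r NAND g1 = r NAND (q NOR p)
g3 = q NOR g2 = q NOR (r NAND (q NOR p))
g4 = g1 XNOR g3 = (q NOR p) XNOR (q NOR (r NAND (q NOR p)))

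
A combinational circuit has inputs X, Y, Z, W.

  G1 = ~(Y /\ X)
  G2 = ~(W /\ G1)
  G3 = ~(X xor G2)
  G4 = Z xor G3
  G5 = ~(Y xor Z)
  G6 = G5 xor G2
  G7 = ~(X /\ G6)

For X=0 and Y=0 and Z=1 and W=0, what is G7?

1

G1 = ~(0 /\ 0) = 1
G2 = ~(0 /\ 1) = 1
G5 = ~(0 xor 1) = 0
G6 = 0 xor 1 = 1
G7 = ~(0 /\ 1) = 1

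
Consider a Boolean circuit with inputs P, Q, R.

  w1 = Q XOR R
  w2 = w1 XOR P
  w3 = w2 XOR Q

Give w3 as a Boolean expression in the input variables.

w1 = Q XOR R
w2 = w1 XOR P = (Q XOR R) XOR P
w3 = w2 XOR Q = ((Q XOR R) XOR P) XOR Q

((Q XOR R) XOR P) XOR Q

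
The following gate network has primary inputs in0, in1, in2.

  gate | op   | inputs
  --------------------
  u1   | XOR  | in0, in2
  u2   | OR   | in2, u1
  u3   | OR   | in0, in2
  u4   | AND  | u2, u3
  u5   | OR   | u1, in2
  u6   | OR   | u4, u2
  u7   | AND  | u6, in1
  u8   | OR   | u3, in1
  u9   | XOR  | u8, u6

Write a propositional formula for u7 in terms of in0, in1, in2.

(((in2 OR (in0 XOR in2)) AND (in0 OR in2)) OR (in2 OR (in0 XOR in2))) AND in1

u1 = in0 XOR in2
u2 = in2 OR u1 = in2 OR (in0 XOR in2)
u3 = in0 OR in2
u4 = u2 AND u3 = (in2 OR (in0 XOR in2)) AND (in0 OR in2)
u6 = u4 OR u2 = ((in2 OR (in0 XOR in2)) AND (in0 OR in2)) OR (in2 OR (in0 XOR in2))
u7 = u6 AND in1 = (((in2 OR (in0 XOR in2)) AND (in0 OR in2)) OR (in2 OR (in0 XOR in2))) AND in1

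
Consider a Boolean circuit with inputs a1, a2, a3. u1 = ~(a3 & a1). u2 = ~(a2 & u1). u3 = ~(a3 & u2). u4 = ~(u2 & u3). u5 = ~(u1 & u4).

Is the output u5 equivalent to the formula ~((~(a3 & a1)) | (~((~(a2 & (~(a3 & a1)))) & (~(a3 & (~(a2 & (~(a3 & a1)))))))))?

u1 = ~(a3 & a1)
u2 = ~(a2 & u1) = ~(a2 & (~(a3 & a1)))
u3 = ~(a3 & u2) = ~(a3 & (~(a2 & (~(a3 & a1)))))
u4 = ~(u2 & u3) = ~((~(a2 & (~(a3 & a1)))) & (~(a3 & (~(a2 & (~(a3 & a1)))))))
u5 = ~(u1 & u4) = ~((~(a3 & a1)) & (~((~(a2 & (~(a3 & a1)))) & (~(a3 & (~(a2 & (~(a3 & a1)))))))))
At a1=0, a2=0, a3=0: circuit gives 1, formula gives 0.

No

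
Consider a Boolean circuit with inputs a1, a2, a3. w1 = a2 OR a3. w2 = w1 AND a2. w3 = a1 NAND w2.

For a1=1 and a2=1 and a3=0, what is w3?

w1 = 1 OR 0 = 1
w2 = 1 AND 1 = 1
w3 = 1 NAND 1 = 0

0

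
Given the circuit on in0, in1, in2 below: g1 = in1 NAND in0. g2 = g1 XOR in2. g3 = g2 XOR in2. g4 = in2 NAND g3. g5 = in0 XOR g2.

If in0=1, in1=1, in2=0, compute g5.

1

g1 = 1 NAND 1 = 0
g2 = 0 XOR 0 = 0
g5 = 1 XOR 0 = 1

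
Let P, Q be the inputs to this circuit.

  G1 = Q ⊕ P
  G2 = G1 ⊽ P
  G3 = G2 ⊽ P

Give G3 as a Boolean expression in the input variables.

((Q ⊕ P) ⊽ P) ⊽ P

G1 = Q ⊕ P
G2 = G1 ⊽ P = (Q ⊕ P) ⊽ P
G3 = G2 ⊽ P = ((Q ⊕ P) ⊽ P) ⊽ P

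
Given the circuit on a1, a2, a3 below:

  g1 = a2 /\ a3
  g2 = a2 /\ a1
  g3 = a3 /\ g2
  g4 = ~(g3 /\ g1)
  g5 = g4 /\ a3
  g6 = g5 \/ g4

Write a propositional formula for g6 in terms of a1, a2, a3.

((~((a3 /\ (a2 /\ a1)) /\ (a2 /\ a3))) /\ a3) \/ (~((a3 /\ (a2 /\ a1)) /\ (a2 /\ a3)))

g1 = a2 /\ a3
g2 = a2 /\ a1
g3 = a3 /\ g2 = a3 /\ (a2 /\ a1)
g4 = ~(g3 /\ g1) = ~((a3 /\ (a2 /\ a1)) /\ (a2 /\ a3))
g5 = g4 /\ a3 = (~((a3 /\ (a2 /\ a1)) /\ (a2 /\ a3))) /\ a3
g6 = g5 \/ g4 = ((~((a3 /\ (a2 /\ a1)) /\ (a2 /\ a3))) /\ a3) \/ (~((a3 /\ (a2 /\ a1)) /\ (a2 /\ a3)))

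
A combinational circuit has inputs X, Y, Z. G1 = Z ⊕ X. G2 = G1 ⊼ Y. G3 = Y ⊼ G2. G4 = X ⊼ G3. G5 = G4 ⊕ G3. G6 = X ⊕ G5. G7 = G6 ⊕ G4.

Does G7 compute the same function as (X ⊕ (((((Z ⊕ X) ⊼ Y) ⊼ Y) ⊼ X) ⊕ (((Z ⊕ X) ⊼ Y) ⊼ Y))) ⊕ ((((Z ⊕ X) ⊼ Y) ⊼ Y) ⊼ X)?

G1 = Z ⊕ X
G2 = G1 ⊼ Y = (Z ⊕ X) ⊼ Y
G3 = Y ⊼ G2 = Y ⊼ ((Z ⊕ X) ⊼ Y)
G4 = X ⊼ G3 = X ⊼ (Y ⊼ ((Z ⊕ X) ⊼ Y))
G5 = G4 ⊕ G3 = (X ⊼ (Y ⊼ ((Z ⊕ X) ⊼ Y))) ⊕ (Y ⊼ ((Z ⊕ X) ⊼ Y))
G6 = X ⊕ G5 = X ⊕ ((X ⊼ (Y ⊼ ((Z ⊕ X) ⊼ Y))) ⊕ (Y ⊼ ((Z ⊕ X) ⊼ Y)))
G7 = G6 ⊕ G4 = (X ⊕ ((X ⊼ (Y ⊼ ((Z ⊕ X) ⊼ Y))) ⊕ (Y ⊼ ((Z ⊕ X) ⊼ Y)))) ⊕ (X ⊼ (Y ⊼ ((Z ⊕ X) ⊼ Y)))
At X=0, Y=1, Z=0: circuit gives 0, formula gives 0.
At X=0, Y=0, Z=0: circuit gives 1, formula gives 1.
Agrees on all 8 inputs.

Yes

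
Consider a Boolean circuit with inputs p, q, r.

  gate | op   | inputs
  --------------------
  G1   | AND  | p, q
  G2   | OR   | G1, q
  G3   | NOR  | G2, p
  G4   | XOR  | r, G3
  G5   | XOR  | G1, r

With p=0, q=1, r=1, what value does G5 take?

G1 = 0 AND 1 = 0
G5 = 0 XOR 1 = 1

1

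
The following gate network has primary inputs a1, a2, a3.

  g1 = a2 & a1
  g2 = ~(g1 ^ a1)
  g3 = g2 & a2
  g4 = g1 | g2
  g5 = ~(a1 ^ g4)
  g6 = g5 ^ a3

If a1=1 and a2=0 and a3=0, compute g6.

0

g1 = 0 & 1 = 0
g2 = ~(0 ^ 1) = 0
g4 = 0 | 0 = 0
g5 = ~(1 ^ 0) = 0
g6 = 0 ^ 0 = 0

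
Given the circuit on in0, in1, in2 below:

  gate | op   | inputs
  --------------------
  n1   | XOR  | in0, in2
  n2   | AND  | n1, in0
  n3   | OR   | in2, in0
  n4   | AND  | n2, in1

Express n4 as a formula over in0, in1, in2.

n1 = in0 XOR in2
n2 = n1 AND in0 = (in0 XOR in2) AND in0
n4 = n2 AND in1 = ((in0 XOR in2) AND in0) AND in1

((in0 XOR in2) AND in0) AND in1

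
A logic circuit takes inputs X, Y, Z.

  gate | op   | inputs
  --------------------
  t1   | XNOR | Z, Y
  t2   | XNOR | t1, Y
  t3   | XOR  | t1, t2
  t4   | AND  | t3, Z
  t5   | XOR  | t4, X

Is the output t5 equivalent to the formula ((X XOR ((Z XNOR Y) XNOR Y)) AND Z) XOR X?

t1 = Z XNOR Y
t2 = t1 XNOR Y = (Z XNOR Y) XNOR Y
t3 = t1 XOR t2 = (Z XNOR Y) XOR ((Z XNOR Y) XNOR Y)
t4 = t3 AND Z = ((Z XNOR Y) XOR ((Z XNOR Y) XNOR Y)) AND Z
t5 = t4 XOR X = (((Z XNOR Y) XOR ((Z XNOR Y) XNOR Y)) AND Z) XOR X
At X=0, Y=1, Z=1: circuit gives 0, formula gives 1.

No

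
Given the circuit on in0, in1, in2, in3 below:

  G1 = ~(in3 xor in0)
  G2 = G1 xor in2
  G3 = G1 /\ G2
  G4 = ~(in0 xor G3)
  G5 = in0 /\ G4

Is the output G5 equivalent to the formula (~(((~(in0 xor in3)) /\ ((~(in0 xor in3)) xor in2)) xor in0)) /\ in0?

G1 = ~(in3 xor in0)
G2 = G1 xor in2 = (~(in3 xor in0)) xor in2
G3 = G1 /\ G2 = (~(in3 xor in0)) /\ ((~(in3 xor in0)) xor in2)
G4 = ~(in0 xor G3) = ~(in0 xor ((~(in3 xor in0)) /\ ((~(in3 xor in0)) xor in2)))
G5 = in0 /\ G4 = in0 /\ (~(in0 xor ((~(in3 xor in0)) /\ ((~(in3 xor in0)) xor in2))))
At in0=0, in1=0, in2=0, in3=0: circuit gives 0, formula gives 0.
At in0=1, in1=0, in2=0, in3=1: circuit gives 1, formula gives 1.
Agrees on all 16 inputs.

Yes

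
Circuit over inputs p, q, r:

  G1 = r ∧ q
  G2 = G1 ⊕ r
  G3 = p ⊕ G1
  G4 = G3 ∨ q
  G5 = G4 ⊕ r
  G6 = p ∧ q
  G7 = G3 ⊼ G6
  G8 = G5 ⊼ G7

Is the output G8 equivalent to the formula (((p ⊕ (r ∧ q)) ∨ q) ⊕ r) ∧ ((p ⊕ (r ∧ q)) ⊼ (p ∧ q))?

No

G1 = r ∧ q
G3 = p ⊕ G1 = p ⊕ (r ∧ q)
G4 = G3 ∨ q = (p ⊕ (r ∧ q)) ∨ q
G5 = G4 ⊕ r = ((p ⊕ (r ∧ q)) ∨ q) ⊕ r
G6 = p ∧ q
G7 = G3 ⊼ G6 = (p ⊕ (r ∧ q)) ⊼ (p ∧ q)
G8 = G5 ⊼ G7 = (((p ⊕ (r ∧ q)) ∨ q) ⊕ r) ⊼ ((p ⊕ (r ∧ q)) ⊼ (p ∧ q))
At p=0, q=0, r=0: circuit gives 1, formula gives 0.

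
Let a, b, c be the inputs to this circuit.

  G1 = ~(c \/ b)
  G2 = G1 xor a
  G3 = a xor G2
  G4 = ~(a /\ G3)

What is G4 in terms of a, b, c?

G1 = ~(c \/ b)
G2 = G1 xor a = (~(c \/ b)) xor a
G3 = a xor G2 = a xor ((~(c \/ b)) xor a)
G4 = ~(a /\ G3) = ~(a /\ (a xor ((~(c \/ b)) xor a)))

~(a /\ (a xor ((~(c \/ b)) xor a)))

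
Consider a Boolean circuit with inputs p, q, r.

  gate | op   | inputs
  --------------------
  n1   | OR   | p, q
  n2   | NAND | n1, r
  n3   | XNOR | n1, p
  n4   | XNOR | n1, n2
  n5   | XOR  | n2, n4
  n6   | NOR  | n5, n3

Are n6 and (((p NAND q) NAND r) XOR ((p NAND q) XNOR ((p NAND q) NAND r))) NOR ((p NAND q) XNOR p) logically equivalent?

n1 = p OR q
n2 = n1 NAND r = (p OR q) NAND r
n3 = n1 XNOR p = (p OR q) XNOR p
n4 = n1 XNOR n2 = (p OR q) XNOR ((p OR q) NAND r)
n5 = n2 XOR n4 = ((p OR q) NAND r) XOR ((p OR q) XNOR ((p OR q) NAND r))
n6 = n5 NOR n3 = (((p OR q) NAND r) XOR ((p OR q) XNOR ((p OR q) NAND r))) NOR ((p OR q) XNOR p)
At p=0, q=0, r=0: circuit gives 0, formula gives 1.

No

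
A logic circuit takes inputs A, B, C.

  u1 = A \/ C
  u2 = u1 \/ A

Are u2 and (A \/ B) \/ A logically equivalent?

No

u1 = A \/ C
u2 = u1 \/ A = (A \/ C) \/ A
At A=0, B=0, C=1: circuit gives 1, formula gives 0.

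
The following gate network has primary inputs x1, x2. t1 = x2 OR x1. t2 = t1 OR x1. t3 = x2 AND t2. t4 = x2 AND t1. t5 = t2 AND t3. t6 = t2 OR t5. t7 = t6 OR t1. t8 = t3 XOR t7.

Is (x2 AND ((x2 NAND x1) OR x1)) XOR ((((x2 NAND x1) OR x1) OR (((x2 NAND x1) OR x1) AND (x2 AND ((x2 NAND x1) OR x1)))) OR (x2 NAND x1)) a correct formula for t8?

t1 = x2 OR x1
t2 = t1 OR x1 = (x2 OR x1) OR x1
t3 = x2 AND t2 = x2 AND ((x2 OR x1) OR x1)
t5 = t2 AND t3 = ((x2 OR x1) OR x1) AND (x2 AND ((x2 OR x1) OR x1))
t6 = t2 OR t5 = ((x2 OR x1) OR x1) OR (((x2 OR x1) OR x1) AND (x2 AND ((x2 OR x1) OR x1)))
t7 = t6 OR t1 = (((x2 OR x1) OR x1) OR (((x2 OR x1) OR x1) AND (x2 AND ((x2 OR x1) OR x1)))) OR (x2 OR x1)
t8 = t3 XOR t7 = (x2 AND ((x2 OR x1) OR x1)) XOR ((((x2 OR x1) OR x1) OR (((x2 OR x1) OR x1) AND (x2 AND ((x2 OR x1) OR x1)))) OR (x2 OR x1))
At x1=0, x2=0: circuit gives 0, formula gives 1.

No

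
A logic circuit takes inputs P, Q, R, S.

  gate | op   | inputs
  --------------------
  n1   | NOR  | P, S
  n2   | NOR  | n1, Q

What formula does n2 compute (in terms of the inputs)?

(P NOR S) NOR Q

n1 = P NOR S
n2 = n1 NOR Q = (P NOR S) NOR Q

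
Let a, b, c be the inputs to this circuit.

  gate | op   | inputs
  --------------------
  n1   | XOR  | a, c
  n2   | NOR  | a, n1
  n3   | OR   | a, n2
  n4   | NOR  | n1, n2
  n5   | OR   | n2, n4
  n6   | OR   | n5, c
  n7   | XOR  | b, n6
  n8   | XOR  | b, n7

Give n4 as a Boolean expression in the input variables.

(a XOR c) NOR (a NOR (a XOR c))

n1 = a XOR c
n2 = a NOR n1 = a NOR (a XOR c)
n4 = n1 NOR n2 = (a XOR c) NOR (a NOR (a XOR c))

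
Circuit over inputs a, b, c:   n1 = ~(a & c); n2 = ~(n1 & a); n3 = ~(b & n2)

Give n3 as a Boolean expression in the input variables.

n1 = ~(a & c)
n2 = ~(n1 & a) = ~((~(a & c)) & a)
n3 = ~(b & n2) = ~(b & (~((~(a & c)) & a)))

~(b & (~((~(a & c)) & a)))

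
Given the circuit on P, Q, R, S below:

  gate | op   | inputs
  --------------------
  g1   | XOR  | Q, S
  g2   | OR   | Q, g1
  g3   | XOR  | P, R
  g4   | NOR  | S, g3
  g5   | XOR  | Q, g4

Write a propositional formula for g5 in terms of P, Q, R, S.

g3 = P XOR R
g4 = S NOR g3 = S NOR (P XOR R)
g5 = Q XOR g4 = Q XOR (S NOR (P XOR R))

Q XOR (S NOR (P XOR R))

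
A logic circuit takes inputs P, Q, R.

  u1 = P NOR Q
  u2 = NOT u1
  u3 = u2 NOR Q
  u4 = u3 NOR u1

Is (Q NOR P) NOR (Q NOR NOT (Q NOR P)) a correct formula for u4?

Yes

u1 = P NOR Q
u2 = NOT u1 = NOT (P NOR Q)
u3 = u2 NOR Q = NOT (P NOR Q) NOR Q
u4 = u3 NOR u1 = (NOT (P NOR Q) NOR Q) NOR (P NOR Q)
At P=0, Q=0, R=0: circuit gives 0, formula gives 0.
At P=0, Q=1, R=0: circuit gives 1, formula gives 1.
Agrees on all 8 inputs.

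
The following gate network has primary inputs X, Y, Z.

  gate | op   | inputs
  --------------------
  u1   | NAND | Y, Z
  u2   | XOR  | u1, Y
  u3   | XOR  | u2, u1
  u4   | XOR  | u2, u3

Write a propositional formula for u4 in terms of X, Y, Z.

u1 = Y NAND Z
u2 = u1 XOR Y = (Y NAND Z) XOR Y
u3 = u2 XOR u1 = ((Y NAND Z) XOR Y) XOR (Y NAND Z)
u4 = u2 XOR u3 = ((Y NAND Z) XOR Y) XOR (((Y NAND Z) XOR Y) XOR (Y NAND Z))

((Y NAND Z) XOR Y) XOR (((Y NAND Z) XOR Y) XOR (Y NAND Z))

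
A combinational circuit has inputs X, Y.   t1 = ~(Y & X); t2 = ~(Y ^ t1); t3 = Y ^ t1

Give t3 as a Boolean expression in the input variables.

Y ^ (~(Y & X))

t1 = ~(Y & X)
t3 = Y ^ t1 = Y ^ (~(Y & X))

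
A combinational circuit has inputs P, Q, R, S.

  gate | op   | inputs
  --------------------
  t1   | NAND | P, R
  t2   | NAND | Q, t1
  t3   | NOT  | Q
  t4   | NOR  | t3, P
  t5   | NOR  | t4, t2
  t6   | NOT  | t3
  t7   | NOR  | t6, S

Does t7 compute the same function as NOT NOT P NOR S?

No

t3 = NOT Q
t6 = NOT t3 = NOT NOT Q
t7 = t6 NOR S = NOT NOT Q NOR S
At P=0, Q=1, R=0, S=0: circuit gives 0, formula gives 1.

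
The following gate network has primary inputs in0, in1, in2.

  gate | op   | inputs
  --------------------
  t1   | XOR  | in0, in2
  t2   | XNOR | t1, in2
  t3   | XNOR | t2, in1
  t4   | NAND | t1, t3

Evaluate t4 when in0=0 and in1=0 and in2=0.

t1 = 0 XOR 0 = 0
t2 = 0 XNOR 0 = 1
t3 = 1 XNOR 0 = 0
t4 = 0 NAND 0 = 1

1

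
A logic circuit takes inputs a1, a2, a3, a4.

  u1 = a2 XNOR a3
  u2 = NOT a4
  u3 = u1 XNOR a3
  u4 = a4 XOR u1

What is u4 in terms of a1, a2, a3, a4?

a4 XOR (a2 XNOR a3)

u1 = a2 XNOR a3
u4 = a4 XOR u1 = a4 XOR (a2 XNOR a3)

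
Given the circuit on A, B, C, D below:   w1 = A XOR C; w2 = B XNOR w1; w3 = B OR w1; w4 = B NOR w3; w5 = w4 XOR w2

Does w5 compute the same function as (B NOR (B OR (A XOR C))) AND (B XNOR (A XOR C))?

No

w1 = A XOR C
w2 = B XNOR w1 = B XNOR (A XOR C)
w3 = B OR w1 = B OR (A XOR C)
w4 = B NOR w3 = B NOR (B OR (A XOR C))
w5 = w4 XOR w2 = (B NOR (B OR (A XOR C))) XOR (B XNOR (A XOR C))
At A=0, B=0, C=0, D=0: circuit gives 0, formula gives 1.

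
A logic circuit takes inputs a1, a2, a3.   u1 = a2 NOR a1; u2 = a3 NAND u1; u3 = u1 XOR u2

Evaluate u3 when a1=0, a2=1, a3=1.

u1 = 1 NOR 0 = 0
u2 = 1 NAND 0 = 1
u3 = 0 XOR 1 = 1

1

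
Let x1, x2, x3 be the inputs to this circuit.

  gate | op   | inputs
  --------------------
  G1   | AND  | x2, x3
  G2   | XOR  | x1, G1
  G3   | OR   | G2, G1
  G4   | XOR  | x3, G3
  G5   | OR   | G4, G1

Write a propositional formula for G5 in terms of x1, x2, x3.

(x3 XOR ((x1 XOR (x2 AND x3)) OR (x2 AND x3))) OR (x2 AND x3)

G1 = x2 AND x3
G2 = x1 XOR G1 = x1 XOR (x2 AND x3)
G3 = G2 OR G1 = (x1 XOR (x2 AND x3)) OR (x2 AND x3)
G4 = x3 XOR G3 = x3 XOR ((x1 XOR (x2 AND x3)) OR (x2 AND x3))
G5 = G4 OR G1 = (x3 XOR ((x1 XOR (x2 AND x3)) OR (x2 AND x3))) OR (x2 AND x3)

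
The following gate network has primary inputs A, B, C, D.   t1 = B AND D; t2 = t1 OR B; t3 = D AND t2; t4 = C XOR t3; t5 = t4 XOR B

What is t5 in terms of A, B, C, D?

t1 = B AND D
t2 = t1 OR B = (B AND D) OR B
t3 = D AND t2 = D AND ((B AND D) OR B)
t4 = C XOR t3 = C XOR (D AND ((B AND D) OR B))
t5 = t4 XOR B = (C XOR (D AND ((B AND D) OR B))) XOR B

(C XOR (D AND ((B AND D) OR B))) XOR B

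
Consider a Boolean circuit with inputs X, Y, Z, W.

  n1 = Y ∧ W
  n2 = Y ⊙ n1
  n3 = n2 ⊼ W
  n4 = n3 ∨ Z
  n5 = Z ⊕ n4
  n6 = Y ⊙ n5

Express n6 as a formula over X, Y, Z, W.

Y ⊙ (Z ⊕ (((Y ⊙ (Y ∧ W)) ⊼ W) ∨ Z))

n1 = Y ∧ W
n2 = Y ⊙ n1 = Y ⊙ (Y ∧ W)
n3 = n2 ⊼ W = (Y ⊙ (Y ∧ W)) ⊼ W
n4 = n3 ∨ Z = ((Y ⊙ (Y ∧ W)) ⊼ W) ∨ Z
n5 = Z ⊕ n4 = Z ⊕ (((Y ⊙ (Y ∧ W)) ⊼ W) ∨ Z)
n6 = Y ⊙ n5 = Y ⊙ (Z ⊕ (((Y ⊙ (Y ∧ W)) ⊼ W) ∨ Z))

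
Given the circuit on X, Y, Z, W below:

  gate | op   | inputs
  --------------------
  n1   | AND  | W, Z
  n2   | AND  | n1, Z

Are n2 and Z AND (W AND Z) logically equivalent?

Yes

n1 = W AND Z
n2 = n1 AND Z = (W AND Z) AND Z
At X=0, Y=0, Z=0, W=0: circuit gives 0, formula gives 0.
At X=0, Y=0, Z=1, W=1: circuit gives 1, formula gives 1.
Agrees on all 16 inputs.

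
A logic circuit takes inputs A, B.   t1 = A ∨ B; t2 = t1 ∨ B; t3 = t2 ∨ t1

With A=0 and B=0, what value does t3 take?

t1 = 0 ∨ 0 = 0
t2 = 0 ∨ 0 = 0
t3 = 0 ∨ 0 = 0

0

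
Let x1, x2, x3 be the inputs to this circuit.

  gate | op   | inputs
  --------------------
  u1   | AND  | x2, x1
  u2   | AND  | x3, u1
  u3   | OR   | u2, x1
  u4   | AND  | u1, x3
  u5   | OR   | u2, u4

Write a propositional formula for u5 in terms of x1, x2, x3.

u1 = x2 AND x1
u2 = x3 AND u1 = x3 AND (x2 AND x1)
u4 = u1 AND x3 = (x2 AND x1) AND x3
u5 = u2 OR u4 = (x3 AND (x2 AND x1)) OR ((x2 AND x1) AND x3)

(x3 AND (x2 AND x1)) OR ((x2 AND x1) AND x3)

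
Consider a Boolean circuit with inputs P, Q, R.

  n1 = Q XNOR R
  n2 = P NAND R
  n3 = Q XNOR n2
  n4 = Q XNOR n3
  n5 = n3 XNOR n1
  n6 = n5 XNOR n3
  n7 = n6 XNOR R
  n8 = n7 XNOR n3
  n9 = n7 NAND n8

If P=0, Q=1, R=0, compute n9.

n1 = 1 XNOR 0 = 0
n2 = 0 NAND 0 = 1
n3 = 1 XNOR 1 = 1
n5 = 1 XNOR 0 = 0
n6 = 0 XNOR 1 = 0
n7 = 0 XNOR 0 = 1
n8 = 1 XNOR 1 = 1
n9 = 1 NAND 1 = 0

0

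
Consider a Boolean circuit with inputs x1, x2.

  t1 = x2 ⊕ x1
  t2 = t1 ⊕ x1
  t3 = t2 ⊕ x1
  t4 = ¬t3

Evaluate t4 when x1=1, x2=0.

t1 = 0 ⊕ 1 = 1
t2 = 1 ⊕ 1 = 0
t3 = 0 ⊕ 1 = 1
t4 = ¬1 = 0

0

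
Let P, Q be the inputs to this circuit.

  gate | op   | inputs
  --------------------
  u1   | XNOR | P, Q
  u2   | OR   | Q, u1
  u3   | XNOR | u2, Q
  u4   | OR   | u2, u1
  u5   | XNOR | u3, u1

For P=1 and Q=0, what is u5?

0

u1 = 1 XNOR 0 = 0
u2 = 0 OR 0 = 0
u3 = 0 XNOR 0 = 1
u5 = 1 XNOR 0 = 0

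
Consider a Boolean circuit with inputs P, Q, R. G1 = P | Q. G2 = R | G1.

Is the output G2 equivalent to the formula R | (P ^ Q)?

No

G1 = P | Q
G2 = R | G1 = R | (P | Q)
At P=1, Q=1, R=0: circuit gives 1, formula gives 0.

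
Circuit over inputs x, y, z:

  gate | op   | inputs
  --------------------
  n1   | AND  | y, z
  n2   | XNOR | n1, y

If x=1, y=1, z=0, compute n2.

0

n1 = 1 AND 0 = 0
n2 = 0 XNOR 1 = 0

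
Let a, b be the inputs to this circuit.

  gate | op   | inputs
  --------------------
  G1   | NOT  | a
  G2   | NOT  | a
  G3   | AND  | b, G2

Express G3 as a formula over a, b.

b AND NOT a

G2 = NOT a
G3 = b AND G2 = b AND NOT a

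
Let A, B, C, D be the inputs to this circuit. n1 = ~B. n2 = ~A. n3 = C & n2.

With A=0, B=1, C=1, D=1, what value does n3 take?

1

n2 = ~0 = 1
n3 = 1 & 1 = 1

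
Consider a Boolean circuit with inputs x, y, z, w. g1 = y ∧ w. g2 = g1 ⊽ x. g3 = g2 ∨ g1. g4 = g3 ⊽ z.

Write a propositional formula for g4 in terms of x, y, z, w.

(((y ∧ w) ⊽ x) ∨ (y ∧ w)) ⊽ z

g1 = y ∧ w
g2 = g1 ⊽ x = (y ∧ w) ⊽ x
g3 = g2 ∨ g1 = ((y ∧ w) ⊽ x) ∨ (y ∧ w)
g4 = g3 ⊽ z = (((y ∧ w) ⊽ x) ∨ (y ∧ w)) ⊽ z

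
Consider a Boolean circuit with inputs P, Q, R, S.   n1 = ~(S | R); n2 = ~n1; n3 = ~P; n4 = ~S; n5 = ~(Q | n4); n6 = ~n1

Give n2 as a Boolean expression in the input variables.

~(~(S | R))

n1 = ~(S | R)
n2 = ~n1 = ~(~(S | R))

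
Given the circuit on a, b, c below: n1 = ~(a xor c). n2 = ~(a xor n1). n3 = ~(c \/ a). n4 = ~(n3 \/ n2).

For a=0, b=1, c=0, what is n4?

0

n1 = ~(0 xor 0) = 1
n2 = ~(0 xor 1) = 0
n3 = ~(0 \/ 0) = 1
n4 = ~(1 \/ 0) = 0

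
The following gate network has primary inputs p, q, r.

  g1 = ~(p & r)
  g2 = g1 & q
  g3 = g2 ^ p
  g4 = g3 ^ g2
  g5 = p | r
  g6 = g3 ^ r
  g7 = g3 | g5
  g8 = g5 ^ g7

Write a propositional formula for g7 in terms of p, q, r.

(((~(p & r)) & q) ^ p) | (p | r)

g1 = ~(p & r)
g2 = g1 & q = (~(p & r)) & q
g3 = g2 ^ p = ((~(p & r)) & q) ^ p
g5 = p | r
g7 = g3 | g5 = (((~(p & r)) & q) ^ p) | (p | r)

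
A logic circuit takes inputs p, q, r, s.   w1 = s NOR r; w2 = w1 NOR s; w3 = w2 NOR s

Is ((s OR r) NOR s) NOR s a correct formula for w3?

No

w1 = s NOR r
w2 = w1 NOR s = (s NOR r) NOR s
w3 = w2 NOR s = ((s NOR r) NOR s) NOR s
At p=0, q=0, r=0, s=0: circuit gives 1, formula gives 0.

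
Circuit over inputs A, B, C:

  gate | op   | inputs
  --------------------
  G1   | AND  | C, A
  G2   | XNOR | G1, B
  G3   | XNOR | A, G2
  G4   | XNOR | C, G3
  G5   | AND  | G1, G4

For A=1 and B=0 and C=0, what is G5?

G1 = 0 AND 1 = 0
G2 = 0 XNOR 0 = 1
G3 = 1 XNOR 1 = 1
G4 = 0 XNOR 1 = 0
G5 = 0 AND 0 = 0

0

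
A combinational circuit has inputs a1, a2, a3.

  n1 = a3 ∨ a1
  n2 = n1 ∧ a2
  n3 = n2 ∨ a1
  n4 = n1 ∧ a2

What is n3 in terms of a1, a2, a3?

n1 = a3 ∨ a1
n2 = n1 ∧ a2 = (a3 ∨ a1) ∧ a2
n3 = n2 ∨ a1 = ((a3 ∨ a1) ∧ a2) ∨ a1

((a3 ∨ a1) ∧ a2) ∨ a1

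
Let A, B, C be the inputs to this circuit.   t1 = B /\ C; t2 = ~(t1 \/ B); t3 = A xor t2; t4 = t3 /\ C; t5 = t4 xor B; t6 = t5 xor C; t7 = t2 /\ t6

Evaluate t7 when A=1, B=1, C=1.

0

t1 = 1 /\ 1 = 1
t2 = ~(1 \/ 1) = 0
t3 = 1 xor 0 = 1
t4 = 1 /\ 1 = 1
t5 = 1 xor 1 = 0
t6 = 0 xor 1 = 1
t7 = 0 /\ 1 = 0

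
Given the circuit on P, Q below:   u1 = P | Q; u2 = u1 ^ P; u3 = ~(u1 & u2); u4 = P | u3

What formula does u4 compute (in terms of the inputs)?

P | (~((P | Q) & ((P | Q) ^ P)))

u1 = P | Q
u2 = u1 ^ P = (P | Q) ^ P
u3 = ~(u1 & u2) = ~((P | Q) & ((P | Q) ^ P))
u4 = P | u3 = P | (~((P | Q) & ((P | Q) ^ P)))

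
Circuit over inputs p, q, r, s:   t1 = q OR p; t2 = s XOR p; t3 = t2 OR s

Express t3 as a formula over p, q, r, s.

t2 = s XOR p
t3 = t2 OR s = (s XOR p) OR s

(s XOR p) OR s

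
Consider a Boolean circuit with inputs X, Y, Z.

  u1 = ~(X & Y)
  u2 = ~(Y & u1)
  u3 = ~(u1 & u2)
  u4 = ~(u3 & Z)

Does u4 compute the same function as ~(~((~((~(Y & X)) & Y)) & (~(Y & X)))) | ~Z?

u1 = ~(X & Y)
u2 = ~(Y & u1) = ~(Y & (~(X & Y)))
u3 = ~(u1 & u2) = ~((~(X & Y)) & (~(Y & (~(X & Y)))))
u4 = ~(u3 & Z) = ~((~((~(X & Y)) & (~(Y & (~(X & Y)))))) & Z)
At X=0, Y=1, Z=1: circuit gives 0, formula gives 0.
At X=0, Y=0, Z=0: circuit gives 1, formula gives 1.
Agrees on all 8 inputs.

Yes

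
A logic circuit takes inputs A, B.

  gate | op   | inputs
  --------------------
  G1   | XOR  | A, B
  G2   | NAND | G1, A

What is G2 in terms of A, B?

G1 = A XOR B
G2 = G1 NAND A = (A XOR B) NAND A

(A XOR B) NAND A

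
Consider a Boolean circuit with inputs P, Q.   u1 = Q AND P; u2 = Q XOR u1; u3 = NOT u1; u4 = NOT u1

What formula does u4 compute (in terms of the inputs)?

u1 = Q AND P
u4 = NOT u1 = NOT (Q AND P)

NOT (Q AND P)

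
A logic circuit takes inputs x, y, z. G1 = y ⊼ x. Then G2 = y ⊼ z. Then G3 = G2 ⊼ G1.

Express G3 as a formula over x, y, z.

(y ⊼ z) ⊼ (y ⊼ x)

G1 = y ⊼ x
G2 = y ⊼ z
G3 = G2 ⊼ G1 = (y ⊼ z) ⊼ (y ⊼ x)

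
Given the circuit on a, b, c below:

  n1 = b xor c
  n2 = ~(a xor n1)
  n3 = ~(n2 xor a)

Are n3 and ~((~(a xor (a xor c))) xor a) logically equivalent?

No

n1 = b xor c
n2 = ~(a xor n1) = ~(a xor (b xor c))
n3 = ~(n2 xor a) = ~((~(a xor (b xor c))) xor a)
At a=0, b=1, c=0: circuit gives 1, formula gives 0.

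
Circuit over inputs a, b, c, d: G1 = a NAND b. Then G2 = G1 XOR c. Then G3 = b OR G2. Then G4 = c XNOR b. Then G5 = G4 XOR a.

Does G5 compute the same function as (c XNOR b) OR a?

No

G4 = c XNOR b
G5 = G4 XOR a = (c XNOR b) XOR a
At a=1, b=0, c=0, d=0: circuit gives 0, formula gives 1.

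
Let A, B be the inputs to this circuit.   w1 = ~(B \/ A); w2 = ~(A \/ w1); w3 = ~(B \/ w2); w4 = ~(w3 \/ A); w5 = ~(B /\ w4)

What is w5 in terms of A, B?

w1 = ~(B \/ A)
w2 = ~(A \/ w1) = ~(A \/ (~(B \/ A)))
w3 = ~(B \/ w2) = ~(B \/ (~(A \/ (~(B \/ A)))))
w4 = ~(w3 \/ A) = ~((~(B \/ (~(A \/ (~(B \/ A)))))) \/ A)
w5 = ~(B /\ w4) = ~(B /\ (~((~(B \/ (~(A \/ (~(B \/ A)))))) \/ A)))

~(B /\ (~((~(B \/ (~(A \/ (~(B \/ A)))))) \/ A)))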